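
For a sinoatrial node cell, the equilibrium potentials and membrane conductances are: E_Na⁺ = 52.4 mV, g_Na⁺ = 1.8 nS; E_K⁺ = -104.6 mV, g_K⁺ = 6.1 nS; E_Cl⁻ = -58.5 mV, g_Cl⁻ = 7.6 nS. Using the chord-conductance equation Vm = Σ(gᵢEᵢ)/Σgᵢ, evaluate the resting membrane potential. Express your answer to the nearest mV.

-64 mV

Σ gᵢEᵢ = 1.8·(52.4) + 6.1·(-104.6) + 7.6·(-58.5) = -988.34
Σ gᵢ = 1.8 + 6.1 + 7.6 = 15.5
Vm = -988.34 / 15.5 = -63.76 mV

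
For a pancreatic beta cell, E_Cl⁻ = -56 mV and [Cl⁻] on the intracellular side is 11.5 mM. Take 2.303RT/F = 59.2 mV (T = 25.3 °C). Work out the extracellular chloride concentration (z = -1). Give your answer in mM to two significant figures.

100 mM

Nernst: E = (59.2/-1) · log₁₀([out]/[in]), so log₁₀([out]/[in]) = -56.0 × -1 / 59.2 = 0.9459.
[out]/[in] = 10^(0.9459) = 8.83.
[out] = 8.83 × 11.5 = 101.5 mM.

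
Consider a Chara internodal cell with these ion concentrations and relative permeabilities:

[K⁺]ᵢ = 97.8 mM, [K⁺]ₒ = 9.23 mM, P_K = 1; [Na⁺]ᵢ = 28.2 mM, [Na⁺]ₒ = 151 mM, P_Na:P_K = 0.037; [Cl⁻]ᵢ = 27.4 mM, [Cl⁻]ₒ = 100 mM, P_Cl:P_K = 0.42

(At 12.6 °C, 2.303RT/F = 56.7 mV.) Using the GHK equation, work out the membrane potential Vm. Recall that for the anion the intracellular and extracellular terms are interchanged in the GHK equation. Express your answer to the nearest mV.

-41 mV

Vm = 56.7 · log₁₀[(Σ P·[cation]ₒ + Σ P·[anion]ᵢ) / (Σ P·[cation]ᵢ + Σ P·[anion]ₒ)]
Numerator = 1×9.23 + 0.037×151 + 0.42×27.4 = 26.32
Denominator = 1×97.8 + 0.037×28.2 + 0.42×100 = 140.8
Vm = 56.7 · log₁₀(0.18691) = 56.7 × (-0.7284) = -41.30 mV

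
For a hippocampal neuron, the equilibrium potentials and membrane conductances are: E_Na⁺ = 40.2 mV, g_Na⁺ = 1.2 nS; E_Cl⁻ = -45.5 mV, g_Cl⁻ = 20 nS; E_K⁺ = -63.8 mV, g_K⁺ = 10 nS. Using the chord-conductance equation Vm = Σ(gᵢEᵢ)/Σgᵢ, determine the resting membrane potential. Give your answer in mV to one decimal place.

-48.1 mV

Σ gᵢEᵢ = 1.2·(40.2) + 20·(-45.5) + 10·(-63.8) = -1499.76
Σ gᵢ = 1.2 + 20 + 10 = 31.2
Vm = -1499.76 / 31.2 = -48.07 mV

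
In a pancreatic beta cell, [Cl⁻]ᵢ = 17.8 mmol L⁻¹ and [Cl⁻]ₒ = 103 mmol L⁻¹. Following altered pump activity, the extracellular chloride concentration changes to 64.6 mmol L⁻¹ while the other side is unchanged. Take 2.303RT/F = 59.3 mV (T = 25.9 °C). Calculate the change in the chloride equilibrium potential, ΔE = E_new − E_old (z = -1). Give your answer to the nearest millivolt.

12 mV

E_old = (59.3/-1)·log₁₀(103/17.8) = -45.21 mV
E_new = (59.3/-1)·log₁₀(64.6/17.8) = -33.20 mV
ΔE = -33.20 − (-45.21) = 12.01 mV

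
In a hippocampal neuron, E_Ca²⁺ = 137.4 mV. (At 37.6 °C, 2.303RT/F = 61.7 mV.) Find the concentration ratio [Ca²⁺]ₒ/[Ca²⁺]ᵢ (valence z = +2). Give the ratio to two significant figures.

log₁₀([out]/[in]) = E·z/(61.7) = 137.4 × 2 / 61.7 = 4.4538
[out]/[in] = 10^(4.4538) = 2.843e+04

28000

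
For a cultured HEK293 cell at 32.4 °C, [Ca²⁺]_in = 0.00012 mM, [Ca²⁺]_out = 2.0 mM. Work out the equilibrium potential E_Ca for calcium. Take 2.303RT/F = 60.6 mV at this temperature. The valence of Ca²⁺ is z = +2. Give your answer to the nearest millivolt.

E = (60.6/z) · log₁₀([Ca²⁺]_out/[Ca²⁺]_in) with z = +2.
= (60.6/2) · log₁₀(2.0/0.00012) = 30.30 · log₁₀(1.667e+04)
= 30.30 · (4.2218) = 127.92 mV

128 mV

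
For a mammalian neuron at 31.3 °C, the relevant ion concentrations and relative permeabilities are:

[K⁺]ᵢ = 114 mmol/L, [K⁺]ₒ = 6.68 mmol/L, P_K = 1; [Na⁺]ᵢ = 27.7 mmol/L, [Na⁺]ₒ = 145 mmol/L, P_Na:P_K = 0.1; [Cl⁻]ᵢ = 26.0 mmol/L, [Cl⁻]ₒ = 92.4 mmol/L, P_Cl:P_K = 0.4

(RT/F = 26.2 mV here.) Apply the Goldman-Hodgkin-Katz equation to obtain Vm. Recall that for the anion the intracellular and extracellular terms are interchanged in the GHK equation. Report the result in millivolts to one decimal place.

-41.5 mV

Vm = 26.2 · ln[(Σ P·[cation]ₒ + Σ P·[anion]ᵢ) / (Σ P·[cation]ᵢ + Σ P·[anion]ₒ)]
Numerator = 1×6.68 + 0.1×145 + 0.4×26.0 = 31.58
Denominator = 1×114 + 0.1×27.7 + 0.4×92.4 = 153.7
Vm = 26.2 · ln(0.20543) = 26.2 × (-1.5827) = -41.47 mV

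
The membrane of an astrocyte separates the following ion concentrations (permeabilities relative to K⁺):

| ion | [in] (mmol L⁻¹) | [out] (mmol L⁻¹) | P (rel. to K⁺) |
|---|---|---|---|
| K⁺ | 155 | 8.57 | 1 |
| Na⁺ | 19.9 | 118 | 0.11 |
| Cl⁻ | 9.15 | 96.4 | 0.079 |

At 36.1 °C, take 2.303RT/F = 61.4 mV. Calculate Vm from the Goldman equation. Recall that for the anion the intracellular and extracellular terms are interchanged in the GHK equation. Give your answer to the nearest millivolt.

-53 mV

Vm = 61.4 · log₁₀[(Σ P·[cation]ₒ + Σ P·[anion]ᵢ) / (Σ P·[cation]ᵢ + Σ P·[anion]ₒ)]
Numerator = 1×8.57 + 0.11×118 + 0.079×9.15 = 22.27
Denominator = 1×155 + 0.11×19.9 + 0.079×96.4 = 164.8
Vm = 61.4 · log₁₀(0.13515) = 61.4 × (-0.8692) = -53.37 mV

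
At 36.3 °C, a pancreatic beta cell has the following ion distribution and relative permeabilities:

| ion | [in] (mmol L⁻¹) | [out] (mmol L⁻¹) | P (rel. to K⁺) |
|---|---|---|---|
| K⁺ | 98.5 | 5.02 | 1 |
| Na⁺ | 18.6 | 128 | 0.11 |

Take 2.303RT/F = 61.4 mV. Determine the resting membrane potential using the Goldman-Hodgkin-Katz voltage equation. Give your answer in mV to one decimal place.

-44.3 mV

Vm = 61.4 · log₁₀[(Σ P·[cation]ₒ + Σ P·[anion]ᵢ) / (Σ P·[cation]ᵢ + Σ P·[anion]ₒ)]
Numerator = 1×5.02 + 0.11×128 = 19.1
Denominator = 1×98.5 + 0.11×18.6 = 100.5
Vm = 61.4 · log₁₀(0.18996) = 61.4 × (-0.7213) = -44.29 mV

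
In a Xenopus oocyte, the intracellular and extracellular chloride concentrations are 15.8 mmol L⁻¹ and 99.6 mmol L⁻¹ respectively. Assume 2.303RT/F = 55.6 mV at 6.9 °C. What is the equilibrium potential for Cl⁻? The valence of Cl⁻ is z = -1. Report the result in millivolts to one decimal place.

-44.5 mV

E = (55.6/z) · log₁₀([Cl⁻]_out/[Cl⁻]_in) with z = -1.
For an anion, dividing by z = -1 reverses the sign.
= (55.6/-1) · log₁₀(99.6/15.8) = -55.60 · log₁₀(6.304)
= -55.60 · (0.7996) = -44.46 mV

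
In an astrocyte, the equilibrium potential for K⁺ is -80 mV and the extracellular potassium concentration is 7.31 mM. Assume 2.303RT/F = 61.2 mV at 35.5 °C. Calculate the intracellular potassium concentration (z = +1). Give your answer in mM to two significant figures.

Nernst: E = (61.2/1) · log₁₀([out]/[in]), so log₁₀([out]/[in]) = -80.0 × 1 / 61.2 = -1.3072.
[out]/[in] = 10^(-1.3072) = 0.0493.
[in] = 7.31 / 0.0493 = 148.3 mM.

150 mM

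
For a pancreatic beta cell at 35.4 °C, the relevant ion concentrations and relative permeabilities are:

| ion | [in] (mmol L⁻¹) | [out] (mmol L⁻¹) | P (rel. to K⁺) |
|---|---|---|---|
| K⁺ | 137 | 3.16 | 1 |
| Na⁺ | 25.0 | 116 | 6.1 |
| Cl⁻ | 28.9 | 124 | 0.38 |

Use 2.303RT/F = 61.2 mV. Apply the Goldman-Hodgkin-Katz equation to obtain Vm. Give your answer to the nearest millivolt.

Vm = 61.2 · log₁₀[(Σ P·[cation]ₒ + Σ P·[anion]ᵢ) / (Σ P·[cation]ᵢ + Σ P·[anion]ₒ)]
Numerator = 1×3.16 + 6.1×116 + 0.38×28.9 = 721.7
Denominator = 1×137 + 6.1×25.0 + 0.38×124 = 336.6
Vm = 61.2 · log₁₀(2.1441) = 61.2 × (0.3312) = 20.27 mV

20 mV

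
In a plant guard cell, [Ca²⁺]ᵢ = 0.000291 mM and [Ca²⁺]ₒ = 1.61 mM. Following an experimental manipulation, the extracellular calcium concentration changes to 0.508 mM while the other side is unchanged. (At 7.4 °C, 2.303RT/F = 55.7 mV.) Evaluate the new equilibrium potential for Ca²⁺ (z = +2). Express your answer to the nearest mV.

After the shift: [Ca²⁺]_out = 0.508, [Ca²⁺]_in = 0.000291 mM.
E_new = (55.7/2)·log₁₀(0.508/0.000291) = 27.85 · (3.2420) = 90.29 mV

90 mV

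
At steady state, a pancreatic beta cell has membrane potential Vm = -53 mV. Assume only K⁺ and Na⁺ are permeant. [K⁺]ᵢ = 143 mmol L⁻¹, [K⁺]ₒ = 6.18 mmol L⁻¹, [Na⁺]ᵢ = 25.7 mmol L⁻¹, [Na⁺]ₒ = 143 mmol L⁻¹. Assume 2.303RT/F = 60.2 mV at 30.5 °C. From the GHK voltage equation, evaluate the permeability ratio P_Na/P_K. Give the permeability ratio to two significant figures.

Let α = P_Na/P_K. GHK: Vm = 60.2·log₁₀[(Kₒ + α·Naₒ)/(Kᵢ + α·Naᵢ)].
10^(Vm/60.2) = 10^(-53.0/60.2) = 0.1317
So 0.1317·(Kᵢ + α·Naᵢ) = Kₒ + α·Naₒ → α = (0.1317·143.0 − 6.18) / (143.0 − 0.1317·25.7)
α = (18.83 − 6.18) / (143.0 − 3.385) = 12.65/139.6 = 0.09063

0.091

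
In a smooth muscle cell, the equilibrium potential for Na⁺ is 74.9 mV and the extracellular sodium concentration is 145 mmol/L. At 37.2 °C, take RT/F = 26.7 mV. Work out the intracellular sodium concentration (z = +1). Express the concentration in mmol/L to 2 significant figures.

Nernst: E = (26.7/1) · ln([out]/[in]), so ln([out]/[in]) = 74.9 × 1 / 26.7 = 2.8052.
[out]/[in] = e^(2.8052) = 16.53.
[in] = 145 / 16.53 = 8.771 mmol/L.

8.8 mmol/L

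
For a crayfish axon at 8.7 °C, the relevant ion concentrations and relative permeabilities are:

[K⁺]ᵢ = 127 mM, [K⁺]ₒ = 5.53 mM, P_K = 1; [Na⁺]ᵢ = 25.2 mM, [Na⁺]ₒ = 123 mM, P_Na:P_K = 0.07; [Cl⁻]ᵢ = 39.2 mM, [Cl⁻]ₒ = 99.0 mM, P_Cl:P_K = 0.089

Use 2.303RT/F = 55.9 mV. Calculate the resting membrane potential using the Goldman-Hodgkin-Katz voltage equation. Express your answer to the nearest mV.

-50 mV

Vm = 55.9 · log₁₀[(Σ P·[cation]ₒ + Σ P·[anion]ᵢ) / (Σ P·[cation]ᵢ + Σ P·[anion]ₒ)]
Numerator = 1×5.53 + 0.07×123 + 0.089×39.2 = 17.63
Denominator = 1×127 + 0.07×25.2 + 0.089×99.0 = 137.6
Vm = 55.9 · log₁₀(0.12814) = 55.9 × (-0.8923) = -49.88 mV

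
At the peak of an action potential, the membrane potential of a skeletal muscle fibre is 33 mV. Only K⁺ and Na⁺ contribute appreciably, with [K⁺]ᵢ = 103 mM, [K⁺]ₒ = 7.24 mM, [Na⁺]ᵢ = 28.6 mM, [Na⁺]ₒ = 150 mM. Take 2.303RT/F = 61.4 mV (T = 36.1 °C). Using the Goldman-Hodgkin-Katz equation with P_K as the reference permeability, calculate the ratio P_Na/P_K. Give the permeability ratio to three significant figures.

Let α = P_Na/P_K. GHK: Vm = 61.4·log₁₀[(Kₒ + α·Naₒ)/(Kᵢ + α·Naᵢ)].
10^(Vm/61.4) = 10^(33.0/61.4) = 3.4471
So 3.4471·(Kᵢ + α·Naᵢ) = Kₒ + α·Naₒ → α = (3.4471·103.0 − 7.24) / (150.0 − 3.4471·28.6)
α = (355.1 − 7.24) / (150.0 − 98.59) = 347.8/51.41 = 6.765

6.77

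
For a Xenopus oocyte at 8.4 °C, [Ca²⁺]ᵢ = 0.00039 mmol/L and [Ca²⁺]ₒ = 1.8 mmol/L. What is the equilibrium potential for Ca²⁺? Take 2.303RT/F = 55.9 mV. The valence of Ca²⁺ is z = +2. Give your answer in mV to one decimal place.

102.4 mV

E = (55.9/z) · log₁₀([Ca²⁺]_out/[Ca²⁺]_in) with z = +2.
= (55.9/2) · log₁₀(1.8/0.00039) = 27.95 · log₁₀(4615)
= 27.95 · (3.6642) = 102.41 mV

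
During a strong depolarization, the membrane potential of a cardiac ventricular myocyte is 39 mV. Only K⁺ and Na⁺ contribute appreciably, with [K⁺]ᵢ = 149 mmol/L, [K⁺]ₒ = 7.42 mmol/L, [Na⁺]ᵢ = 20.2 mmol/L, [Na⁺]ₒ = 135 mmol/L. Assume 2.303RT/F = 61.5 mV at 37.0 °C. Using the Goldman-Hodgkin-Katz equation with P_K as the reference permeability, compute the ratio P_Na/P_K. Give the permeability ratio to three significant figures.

Let α = P_Na/P_K. GHK: Vm = 61.5·log₁₀[(Kₒ + α·Naₒ)/(Kᵢ + α·Naᵢ)].
10^(Vm/61.5) = 10^(39.0/61.5) = 4.3067
So 4.3067·(Kᵢ + α·Naᵢ) = Kₒ + α·Naₒ → α = (4.3067·149.0 − 7.42) / (135.0 − 4.3067·20.2)
α = (641.7 − 7.42) / (135.0 − 87) = 634.3/48 = 13.21

13.2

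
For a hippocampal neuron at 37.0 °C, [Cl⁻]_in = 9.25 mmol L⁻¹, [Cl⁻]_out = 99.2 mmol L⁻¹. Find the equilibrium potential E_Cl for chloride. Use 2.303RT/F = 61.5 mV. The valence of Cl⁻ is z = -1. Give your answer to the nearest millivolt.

-63 mV

E = (61.5/z) · log₁₀([Cl⁻]_out/[Cl⁻]_in) with z = -1.
For an anion, dividing by z = -1 reverses the sign.
= (61.5/-1) · log₁₀(99.2/9.25) = -61.50 · log₁₀(10.72)
= -61.50 · (1.0304) = -63.37 mV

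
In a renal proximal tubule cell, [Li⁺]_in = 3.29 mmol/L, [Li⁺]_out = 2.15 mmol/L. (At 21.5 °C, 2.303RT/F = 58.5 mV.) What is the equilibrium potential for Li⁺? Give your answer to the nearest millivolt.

-11 mV

E = (58.5/z) · log₁₀([Li⁺]_out/[Li⁺]_in) with z = +1.
= (58.5/1) · log₁₀(2.15/3.29) = 58.50 · log₁₀(0.6535)
= 58.50 · (-0.1848) = -10.81 mV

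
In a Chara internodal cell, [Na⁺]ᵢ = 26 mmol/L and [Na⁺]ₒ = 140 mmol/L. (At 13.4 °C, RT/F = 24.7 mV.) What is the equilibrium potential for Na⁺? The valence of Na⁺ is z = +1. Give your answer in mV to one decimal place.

E = (24.7/z) · ln([Na⁺]_out/[Na⁺]_in) with z = +1.
= (24.7/1) · ln(140/26) = 24.70 · ln(5.385)
= 24.70 · (1.6835) = 41.58 mV

41.6 mV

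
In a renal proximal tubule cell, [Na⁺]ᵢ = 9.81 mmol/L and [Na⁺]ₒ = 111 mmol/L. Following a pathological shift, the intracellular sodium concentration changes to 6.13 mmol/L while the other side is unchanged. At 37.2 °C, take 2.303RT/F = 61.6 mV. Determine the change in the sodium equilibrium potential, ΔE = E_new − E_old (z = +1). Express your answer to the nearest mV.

E_old = (61.6/1)·log₁₀(111/9.81) = 64.91 mV
E_new = (61.6/1)·log₁₀(111/6.13) = 77.48 mV
ΔE = 77.48 − (64.91) = 12.58 mV

13 mV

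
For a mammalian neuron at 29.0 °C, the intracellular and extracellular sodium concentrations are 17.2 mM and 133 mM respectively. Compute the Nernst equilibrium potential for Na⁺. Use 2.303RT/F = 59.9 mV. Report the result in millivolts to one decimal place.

53.2 mV

E = (59.9/z) · log₁₀([Na⁺]_out/[Na⁺]_in) with z = +1.
= (59.9/1) · log₁₀(133/17.2) = 59.90 · log₁₀(7.733)
= 59.90 · (0.8883) = 53.21 mV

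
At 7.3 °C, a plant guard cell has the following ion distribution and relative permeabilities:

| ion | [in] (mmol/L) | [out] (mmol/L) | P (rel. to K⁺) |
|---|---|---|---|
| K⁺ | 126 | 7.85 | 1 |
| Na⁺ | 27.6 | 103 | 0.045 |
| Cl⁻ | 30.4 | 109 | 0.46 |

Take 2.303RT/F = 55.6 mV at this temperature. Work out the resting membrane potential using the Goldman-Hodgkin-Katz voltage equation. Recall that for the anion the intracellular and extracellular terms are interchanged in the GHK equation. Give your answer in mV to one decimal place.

Vm = 55.6 · log₁₀[(Σ P·[cation]ₒ + Σ P·[anion]ᵢ) / (Σ P·[cation]ᵢ + Σ P·[anion]ₒ)]
Numerator = 1×7.85 + 0.045×103 + 0.46×30.4 = 26.47
Denominator = 1×126 + 0.045×27.6 + 0.46×109 = 177.4
Vm = 55.6 · log₁₀(0.14922) = 55.6 × (-0.8262) = -45.94 mV

-45.9 mV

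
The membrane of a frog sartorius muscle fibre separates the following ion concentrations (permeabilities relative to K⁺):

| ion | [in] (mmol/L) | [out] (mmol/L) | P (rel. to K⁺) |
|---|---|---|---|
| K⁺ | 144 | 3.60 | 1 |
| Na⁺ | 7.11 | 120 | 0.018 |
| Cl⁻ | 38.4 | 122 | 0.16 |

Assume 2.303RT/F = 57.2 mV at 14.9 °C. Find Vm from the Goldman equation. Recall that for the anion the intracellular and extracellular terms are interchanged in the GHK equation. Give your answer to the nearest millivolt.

Vm = 57.2 · log₁₀[(Σ P·[cation]ₒ + Σ P·[anion]ᵢ) / (Σ P·[cation]ᵢ + Σ P·[anion]ₒ)]
Numerator = 1×3.60 + 0.018×120 + 0.16×38.4 = 11.9
Denominator = 1×144 + 0.018×7.11 + 0.16×122 = 163.6
Vm = 57.2 · log₁₀(0.072742) = 57.2 × (-1.1382) = -65.11 mV

-65 mV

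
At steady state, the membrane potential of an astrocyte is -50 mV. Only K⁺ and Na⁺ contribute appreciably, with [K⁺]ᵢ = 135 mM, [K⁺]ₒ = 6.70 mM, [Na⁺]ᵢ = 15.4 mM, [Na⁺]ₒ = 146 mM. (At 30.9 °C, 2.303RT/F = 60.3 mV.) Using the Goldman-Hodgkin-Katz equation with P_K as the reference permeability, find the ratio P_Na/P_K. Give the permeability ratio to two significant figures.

0.093

Let α = P_Na/P_K. GHK: Vm = 60.3·log₁₀[(Kₒ + α·Naₒ)/(Kᵢ + α·Naᵢ)].
10^(Vm/60.3) = 10^(-50.0/60.3) = 0.14819
So 0.14819·(Kᵢ + α·Naᵢ) = Kₒ + α·Naₒ → α = (0.14819·135.0 − 6.7) / (146.0 − 0.14819·15.4)
α = (20.01 − 6.7) / (146.0 − 2.282) = 13.31/143.7 = 0.09258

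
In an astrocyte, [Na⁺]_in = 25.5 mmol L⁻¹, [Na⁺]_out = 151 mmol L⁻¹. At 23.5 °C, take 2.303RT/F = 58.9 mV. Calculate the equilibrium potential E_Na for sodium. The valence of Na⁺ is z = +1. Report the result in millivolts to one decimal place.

45.5 mV

E = (58.9/z) · log₁₀([Na⁺]_out/[Na⁺]_in) with z = +1.
= (58.9/1) · log₁₀(151/25.5) = 58.90 · log₁₀(5.922)
= 58.90 · (0.7724) = 45.50 mV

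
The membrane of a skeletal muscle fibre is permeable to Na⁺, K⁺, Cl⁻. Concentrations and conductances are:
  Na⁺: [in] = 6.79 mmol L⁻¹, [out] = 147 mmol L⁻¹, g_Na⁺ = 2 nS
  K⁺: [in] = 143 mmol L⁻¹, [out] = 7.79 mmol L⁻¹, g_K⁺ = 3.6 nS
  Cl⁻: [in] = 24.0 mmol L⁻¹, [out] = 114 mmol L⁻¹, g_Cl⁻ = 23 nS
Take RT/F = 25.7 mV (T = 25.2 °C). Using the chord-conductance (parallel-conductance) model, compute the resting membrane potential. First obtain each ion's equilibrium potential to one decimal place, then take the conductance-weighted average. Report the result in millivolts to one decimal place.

E_Na⁺ = (25.7/1)·ln(147/6.79) = 79.0 mV
E_K⁺ = (25.7/1)·ln(7.79/143) = -74.8 mV
E_Cl⁻ = (25.7/-1)·ln(114/24.0) = -40.0 mV
Vm = (Σ gᵢEᵢ)/(Σ gᵢ) = (2·79.0 + 3.6·-74.8 + 23·-40.0) / (2 + 3.6 + 23)
= -1031.28 / 28.6 = -36.06 mV

-36.1 mV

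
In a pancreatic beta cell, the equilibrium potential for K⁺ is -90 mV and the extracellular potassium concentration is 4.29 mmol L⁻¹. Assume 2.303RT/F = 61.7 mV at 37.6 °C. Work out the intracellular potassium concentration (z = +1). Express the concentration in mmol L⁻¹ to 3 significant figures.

Nernst: E = (61.7/1) · log₁₀([out]/[in]), so log₁₀([out]/[in]) = -90.0 × 1 / 61.7 = -1.4587.
[out]/[in] = 10^(-1.4587) = 0.03478.
[in] = 4.29 / 0.03478 = 123.3 mmol L⁻¹.

123 mmol L⁻¹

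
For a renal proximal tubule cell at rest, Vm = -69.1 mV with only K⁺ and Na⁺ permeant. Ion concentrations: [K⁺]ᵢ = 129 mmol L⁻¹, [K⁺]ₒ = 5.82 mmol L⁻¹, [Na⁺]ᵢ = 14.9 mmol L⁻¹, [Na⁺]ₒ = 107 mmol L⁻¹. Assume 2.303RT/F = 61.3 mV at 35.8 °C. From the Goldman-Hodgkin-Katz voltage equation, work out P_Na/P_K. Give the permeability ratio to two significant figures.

0.036

Let α = P_Na/P_K. GHK: Vm = 61.3·log₁₀[(Kₒ + α·Naₒ)/(Kᵢ + α·Naᵢ)].
10^(Vm/61.3) = 10^(-69.1/61.3) = 0.074603
So 0.074603·(Kᵢ + α·Naᵢ) = Kₒ + α·Naₒ → α = (0.074603·129.0 − 5.82) / (107.0 − 0.074603·14.9)
α = (9.624 − 5.82) / (107.0 − 1.112) = 3.804/105.9 = 0.03592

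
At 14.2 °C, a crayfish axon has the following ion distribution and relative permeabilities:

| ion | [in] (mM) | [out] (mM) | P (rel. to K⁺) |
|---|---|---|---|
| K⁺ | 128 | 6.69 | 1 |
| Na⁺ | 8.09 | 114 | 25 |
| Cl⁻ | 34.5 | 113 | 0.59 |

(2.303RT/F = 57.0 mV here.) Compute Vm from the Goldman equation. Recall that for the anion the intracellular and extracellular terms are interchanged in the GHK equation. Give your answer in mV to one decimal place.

49.0 mV

Vm = 57.0 · log₁₀[(Σ P·[cation]ₒ + Σ P·[anion]ᵢ) / (Σ P·[cation]ᵢ + Σ P·[anion]ₒ)]
Numerator = 1×6.69 + 25×114 + 0.59×34.5 = 2877
Denominator = 1×128 + 25×8.09 + 0.59×113 = 396.9
Vm = 57.0 · log₁₀(7.2484) = 57.0 × (0.8602) = 49.03 mV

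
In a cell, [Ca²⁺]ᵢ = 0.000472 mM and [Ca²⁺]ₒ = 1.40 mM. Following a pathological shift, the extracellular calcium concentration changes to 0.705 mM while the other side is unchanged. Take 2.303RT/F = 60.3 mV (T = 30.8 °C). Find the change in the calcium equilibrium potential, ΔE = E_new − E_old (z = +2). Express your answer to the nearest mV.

-9 mV

E_old = (60.3/2)·log₁₀(1.40/0.000472) = 104.69 mV
E_new = (60.3/2)·log₁₀(0.705/0.000472) = 95.70 mV
ΔE = 95.70 − (104.69) = -8.98 mV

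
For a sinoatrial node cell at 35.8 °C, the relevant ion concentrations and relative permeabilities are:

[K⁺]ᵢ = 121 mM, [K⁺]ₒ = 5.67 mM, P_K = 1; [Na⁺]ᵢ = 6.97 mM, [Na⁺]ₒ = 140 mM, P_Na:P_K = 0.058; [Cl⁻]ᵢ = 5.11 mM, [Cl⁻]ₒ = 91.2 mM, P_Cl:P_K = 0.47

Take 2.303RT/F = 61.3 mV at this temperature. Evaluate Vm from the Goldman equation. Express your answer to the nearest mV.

Vm = 61.3 · log₁₀[(Σ P·[cation]ₒ + Σ P·[anion]ᵢ) / (Σ P·[cation]ᵢ + Σ P·[anion]ₒ)]
Numerator = 1×5.67 + 0.058×140 + 0.47×5.11 = 16.19
Denominator = 1×121 + 0.058×6.97 + 0.47×91.2 = 164.3
Vm = 61.3 · log₁₀(0.098569) = 61.3 × (-1.0063) = -61.68 mV

-62 mV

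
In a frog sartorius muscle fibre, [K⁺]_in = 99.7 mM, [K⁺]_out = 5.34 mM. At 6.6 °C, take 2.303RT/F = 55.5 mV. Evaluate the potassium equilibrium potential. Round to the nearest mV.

E = (55.5/z) · log₁₀([K⁺]_out/[K⁺]_in) with z = +1.
= (55.5/1) · log₁₀(5.34/99.7) = 55.50 · log₁₀(0.05356)
= 55.50 · (-1.2712) = -70.55 mV

-71 mV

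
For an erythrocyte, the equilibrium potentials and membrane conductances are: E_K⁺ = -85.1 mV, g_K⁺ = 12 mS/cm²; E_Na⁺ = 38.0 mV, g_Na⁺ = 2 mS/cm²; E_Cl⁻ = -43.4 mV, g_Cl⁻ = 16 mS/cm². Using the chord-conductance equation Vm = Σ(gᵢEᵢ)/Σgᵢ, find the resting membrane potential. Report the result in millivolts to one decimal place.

Σ gᵢEᵢ = 12·(-85.1) + 2·(38.0) + 16·(-43.4) = -1639.60
Σ gᵢ = 12 + 2 + 16 = 30
Vm = -1639.60 / 30 = -54.65 mV

-54.7 mV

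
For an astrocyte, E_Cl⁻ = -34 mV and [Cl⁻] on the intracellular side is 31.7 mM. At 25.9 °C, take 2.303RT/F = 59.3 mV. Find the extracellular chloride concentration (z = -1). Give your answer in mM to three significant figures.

119 mM

Nernst: E = (59.3/-1) · log₁₀([out]/[in]), so log₁₀([out]/[in]) = -34.0 × -1 / 59.3 = 0.5734.
[out]/[in] = 10^(0.5734) = 3.744.
[out] = 3.744 × 31.7 = 118.7 mM.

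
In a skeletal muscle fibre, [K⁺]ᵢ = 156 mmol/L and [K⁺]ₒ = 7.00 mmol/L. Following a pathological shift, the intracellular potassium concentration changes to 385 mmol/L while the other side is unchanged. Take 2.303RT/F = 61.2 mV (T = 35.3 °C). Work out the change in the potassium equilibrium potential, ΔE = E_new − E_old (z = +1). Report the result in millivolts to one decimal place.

E_old = (61.2/1)·log₁₀(7.00/156) = -82.50 mV
E_new = (61.2/1)·log₁₀(7.00/385) = -106.51 mV
ΔE = -106.51 − (-82.50) = -24.01 mV

-24.0 mV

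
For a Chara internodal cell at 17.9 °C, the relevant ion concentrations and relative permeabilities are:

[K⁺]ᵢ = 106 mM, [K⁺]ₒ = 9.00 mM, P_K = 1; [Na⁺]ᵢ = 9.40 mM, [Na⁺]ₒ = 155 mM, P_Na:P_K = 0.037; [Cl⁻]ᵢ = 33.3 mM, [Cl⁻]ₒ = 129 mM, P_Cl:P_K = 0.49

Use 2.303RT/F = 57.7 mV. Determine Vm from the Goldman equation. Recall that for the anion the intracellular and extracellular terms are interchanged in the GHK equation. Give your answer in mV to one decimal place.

-42.5 mV

Vm = 57.7 · log₁₀[(Σ P·[cation]ₒ + Σ P·[anion]ᵢ) / (Σ P·[cation]ᵢ + Σ P·[anion]ₒ)]
Numerator = 1×9.00 + 0.037×155 + 0.49×33.3 = 31.05
Denominator = 1×106 + 0.037×9.40 + 0.49×129 = 169.6
Vm = 57.7 · log₁₀(0.18314) = 57.7 × (-0.7372) = -42.54 mV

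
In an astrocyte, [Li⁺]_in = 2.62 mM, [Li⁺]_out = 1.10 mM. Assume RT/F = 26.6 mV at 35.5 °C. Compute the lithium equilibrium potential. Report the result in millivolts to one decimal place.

-23.1 mV

E = (26.6/z) · ln([Li⁺]_out/[Li⁺]_in) with z = +1.
= (26.6/1) · ln(1.10/2.62) = 26.60 · ln(0.4198)
= 26.60 · (-0.8679) = -23.09 mV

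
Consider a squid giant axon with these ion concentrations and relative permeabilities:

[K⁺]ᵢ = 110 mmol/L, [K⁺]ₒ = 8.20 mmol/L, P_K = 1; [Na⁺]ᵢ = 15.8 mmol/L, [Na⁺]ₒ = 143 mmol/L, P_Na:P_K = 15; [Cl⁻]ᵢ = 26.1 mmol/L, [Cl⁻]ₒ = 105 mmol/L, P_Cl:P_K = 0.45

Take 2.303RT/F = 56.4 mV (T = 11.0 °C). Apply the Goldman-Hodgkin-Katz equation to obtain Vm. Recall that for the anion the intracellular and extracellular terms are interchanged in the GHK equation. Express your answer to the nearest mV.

42 mV

Vm = 56.4 · log₁₀[(Σ P·[cation]ₒ + Σ P·[anion]ᵢ) / (Σ P·[cation]ᵢ + Σ P·[anion]ₒ)]
Numerator = 1×8.20 + 15×143 + 0.45×26.1 = 2165
Denominator = 1×110 + 15×15.8 + 0.45×105 = 394.2
Vm = 56.4 · log₁₀(5.4913) = 56.4 × (0.7397) = 41.72 mV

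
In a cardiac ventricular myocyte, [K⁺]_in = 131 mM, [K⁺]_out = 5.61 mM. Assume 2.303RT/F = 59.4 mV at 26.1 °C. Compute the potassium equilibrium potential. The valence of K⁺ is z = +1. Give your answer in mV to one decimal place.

E = (59.4/z) · log₁₀([K⁺]_out/[K⁺]_in) with z = +1.
= (59.4/1) · log₁₀(5.61/131) = 59.40 · log₁₀(0.04282)
= 59.40 · (-1.3683) = -81.28 mV

-81.3 mV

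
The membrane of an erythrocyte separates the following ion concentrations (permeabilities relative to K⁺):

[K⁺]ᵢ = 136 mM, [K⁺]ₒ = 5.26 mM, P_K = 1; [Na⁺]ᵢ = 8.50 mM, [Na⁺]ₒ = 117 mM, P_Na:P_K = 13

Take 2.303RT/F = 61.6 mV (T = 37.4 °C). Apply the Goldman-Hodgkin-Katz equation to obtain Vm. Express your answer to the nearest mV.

Vm = 61.6 · log₁₀[(Σ P·[cation]ₒ + Σ P·[anion]ᵢ) / (Σ P·[cation]ᵢ + Σ P·[anion]ₒ)]
Numerator = 1×5.26 + 13×117 = 1526
Denominator = 1×136 + 13×8.50 = 246.5
Vm = 61.6 · log₁₀(6.1917) = 61.6 × (0.7918) = 48.78 mV

49 mV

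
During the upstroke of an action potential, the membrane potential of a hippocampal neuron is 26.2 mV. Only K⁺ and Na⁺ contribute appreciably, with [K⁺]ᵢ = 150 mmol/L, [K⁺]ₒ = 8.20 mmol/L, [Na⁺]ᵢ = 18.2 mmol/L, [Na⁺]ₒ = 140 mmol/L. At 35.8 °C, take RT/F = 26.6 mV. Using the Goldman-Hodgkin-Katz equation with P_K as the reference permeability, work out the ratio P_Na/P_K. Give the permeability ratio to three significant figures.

4.31

Let α = P_Na/P_K. GHK: Vm = 26.6·ln[(Kₒ + α·Naₒ)/(Kᵢ + α·Naᵢ)].
e^(Vm/26.6) = e^(26.2/26.6) = 2.6777
So 2.6777·(Kᵢ + α·Naᵢ) = Kₒ + α·Naₒ → α = (2.6777·150.0 − 8.2) / (140.0 − 2.6777·18.2)
α = (401.7 − 8.2) / (140.0 − 48.73) = 393.5/91.27 = 4.311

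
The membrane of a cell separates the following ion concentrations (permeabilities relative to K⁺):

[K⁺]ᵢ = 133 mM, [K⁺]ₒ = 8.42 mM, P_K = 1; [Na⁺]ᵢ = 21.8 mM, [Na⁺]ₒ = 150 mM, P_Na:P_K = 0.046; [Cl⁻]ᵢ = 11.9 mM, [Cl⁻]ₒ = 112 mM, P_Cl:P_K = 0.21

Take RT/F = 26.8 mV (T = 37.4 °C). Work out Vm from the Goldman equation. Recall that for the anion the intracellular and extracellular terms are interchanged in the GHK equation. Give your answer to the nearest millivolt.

Vm = 26.8 · ln[(Σ P·[cation]ₒ + Σ P·[anion]ᵢ) / (Σ P·[cation]ᵢ + Σ P·[anion]ₒ)]
Numerator = 1×8.42 + 0.046×150 + 0.21×11.9 = 17.82
Denominator = 1×133 + 0.046×21.8 + 0.21×112 = 157.5
Vm = 26.8 · ln(0.11312) = 26.8 × (-2.1793) = -58.41 mV

-58 mV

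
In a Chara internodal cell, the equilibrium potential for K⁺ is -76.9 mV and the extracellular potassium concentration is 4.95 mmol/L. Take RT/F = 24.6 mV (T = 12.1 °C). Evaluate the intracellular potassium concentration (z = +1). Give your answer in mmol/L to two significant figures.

110 mmol/L

Nernst: E = (24.6/1) · ln([out]/[in]), so ln([out]/[in]) = -76.9 × 1 / 24.6 = -3.1260.
[out]/[in] = e^(-3.1260) = 0.04389.
[in] = 4.95 / 0.04389 = 112.8 mmol/L.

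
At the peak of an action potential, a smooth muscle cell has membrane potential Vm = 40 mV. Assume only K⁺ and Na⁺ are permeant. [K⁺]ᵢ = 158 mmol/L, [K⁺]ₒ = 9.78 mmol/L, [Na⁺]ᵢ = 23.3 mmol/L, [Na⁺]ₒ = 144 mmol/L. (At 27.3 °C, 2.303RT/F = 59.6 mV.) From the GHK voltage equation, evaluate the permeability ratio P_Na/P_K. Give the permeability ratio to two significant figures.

21

Let α = P_Na/P_K. GHK: Vm = 59.6·log₁₀[(Kₒ + α·Naₒ)/(Kᵢ + α·Naᵢ)].
10^(Vm/59.6) = 10^(40.0/59.6) = 4.6897
So 4.6897·(Kᵢ + α·Naᵢ) = Kₒ + α·Naₒ → α = (4.6897·158.0 − 9.78) / (144.0 − 4.6897·23.3)
α = (741 − 9.78) / (144.0 − 109.3) = 731.2/34.73 = 21.05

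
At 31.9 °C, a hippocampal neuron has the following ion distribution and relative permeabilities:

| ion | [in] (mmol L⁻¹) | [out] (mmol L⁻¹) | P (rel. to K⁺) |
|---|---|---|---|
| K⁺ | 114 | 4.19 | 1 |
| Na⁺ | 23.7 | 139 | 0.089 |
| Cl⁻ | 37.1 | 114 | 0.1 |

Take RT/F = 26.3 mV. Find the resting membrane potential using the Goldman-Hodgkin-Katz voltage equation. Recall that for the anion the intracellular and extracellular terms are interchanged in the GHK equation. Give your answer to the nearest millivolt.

Vm = 26.3 · ln[(Σ P·[cation]ₒ + Σ P·[anion]ᵢ) / (Σ P·[cation]ᵢ + Σ P·[anion]ₒ)]
Numerator = 1×4.19 + 0.089×139 + 0.1×37.1 = 20.27
Denominator = 1×114 + 0.089×23.7 + 0.1×114 = 127.5
Vm = 26.3 · ln(0.15898) = 26.3 × (-1.8390) = -48.37 mV

-48 mV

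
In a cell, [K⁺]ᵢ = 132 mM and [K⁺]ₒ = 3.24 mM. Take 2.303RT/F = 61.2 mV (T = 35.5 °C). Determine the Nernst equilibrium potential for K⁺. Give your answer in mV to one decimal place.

-98.5 mV

E = (61.2/z) · log₁₀([K⁺]_out/[K⁺]_in) with z = +1.
= (61.2/1) · log₁₀(3.24/132) = 61.20 · log₁₀(0.02455)
= 61.20 · (-1.6100) = -98.53 mV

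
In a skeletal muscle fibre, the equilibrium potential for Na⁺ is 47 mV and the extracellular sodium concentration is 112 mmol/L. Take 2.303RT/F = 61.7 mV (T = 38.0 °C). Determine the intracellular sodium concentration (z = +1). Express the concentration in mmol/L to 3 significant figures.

19.4 mmol/L

Nernst: E = (61.7/1) · log₁₀([out]/[in]), so log₁₀([out]/[in]) = 47.0 × 1 / 61.7 = 0.7618.
[out]/[in] = 10^(0.7618) = 5.778.
[in] = 112 / 5.778 = 19.39 mmol/L.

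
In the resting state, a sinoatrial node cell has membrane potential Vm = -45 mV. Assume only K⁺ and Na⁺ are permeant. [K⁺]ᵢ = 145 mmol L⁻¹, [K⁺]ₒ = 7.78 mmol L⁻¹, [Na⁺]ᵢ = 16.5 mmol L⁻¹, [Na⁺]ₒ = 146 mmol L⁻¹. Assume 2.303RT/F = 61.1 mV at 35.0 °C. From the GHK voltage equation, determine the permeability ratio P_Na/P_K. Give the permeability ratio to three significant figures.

Let α = P_Na/P_K. GHK: Vm = 61.1·log₁₀[(Kₒ + α·Naₒ)/(Kᵢ + α·Naᵢ)].
10^(Vm/61.1) = 10^(-45.0/61.1) = 0.18344
So 0.18344·(Kᵢ + α·Naᵢ) = Kₒ + α·Naₒ → α = (0.18344·145.0 − 7.78) / (146.0 − 0.18344·16.5)
α = (26.6 − 7.78) / (146.0 − 3.027) = 18.82/143 = 0.1316

0.132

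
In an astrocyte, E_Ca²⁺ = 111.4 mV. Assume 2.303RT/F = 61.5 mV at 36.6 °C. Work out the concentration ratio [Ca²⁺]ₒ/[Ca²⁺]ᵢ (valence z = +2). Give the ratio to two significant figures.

log₁₀([out]/[in]) = E·z/(61.5) = 111.4 × 2 / 61.5 = 3.6228
[out]/[in] = 10^(3.6228) = 4195

4200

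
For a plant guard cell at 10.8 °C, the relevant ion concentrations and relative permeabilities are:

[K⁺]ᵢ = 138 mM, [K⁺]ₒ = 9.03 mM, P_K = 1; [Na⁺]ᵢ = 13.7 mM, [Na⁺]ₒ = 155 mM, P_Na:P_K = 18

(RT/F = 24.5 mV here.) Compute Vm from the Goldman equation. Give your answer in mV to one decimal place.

Vm = 24.5 · ln[(Σ P·[cation]ₒ + Σ P·[anion]ᵢ) / (Σ P·[cation]ᵢ + Σ P·[anion]ₒ)]
Numerator = 1×9.03 + 18×155 = 2799
Denominator = 1×138 + 18×13.7 = 384.6
Vm = 24.5 · ln(7.2778) = 24.5 × (1.9848) = 48.63 mV

48.6 mV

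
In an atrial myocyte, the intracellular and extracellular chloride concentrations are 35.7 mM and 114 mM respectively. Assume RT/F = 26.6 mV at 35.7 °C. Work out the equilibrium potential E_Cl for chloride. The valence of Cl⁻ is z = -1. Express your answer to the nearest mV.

-31 mV

E = (26.6/z) · ln([Cl⁻]_out/[Cl⁻]_in) with z = -1.
For an anion, dividing by z = -1 reverses the sign.
= (26.6/-1) · ln(114/35.7) = -26.60 · ln(3.193)
= -26.60 · (1.1610) = -30.88 mV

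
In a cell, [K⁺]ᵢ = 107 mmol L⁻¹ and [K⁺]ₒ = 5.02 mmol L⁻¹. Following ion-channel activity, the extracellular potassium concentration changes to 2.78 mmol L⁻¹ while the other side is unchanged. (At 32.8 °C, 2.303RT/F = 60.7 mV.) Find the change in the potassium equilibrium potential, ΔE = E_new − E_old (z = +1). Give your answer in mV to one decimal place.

E_old = (60.7/1)·log₁₀(5.02/107) = -80.65 mV
E_new = (60.7/1)·log₁₀(2.78/107) = -96.23 mV
ΔE = -96.23 − (-80.65) = -15.58 mV

-15.6 mV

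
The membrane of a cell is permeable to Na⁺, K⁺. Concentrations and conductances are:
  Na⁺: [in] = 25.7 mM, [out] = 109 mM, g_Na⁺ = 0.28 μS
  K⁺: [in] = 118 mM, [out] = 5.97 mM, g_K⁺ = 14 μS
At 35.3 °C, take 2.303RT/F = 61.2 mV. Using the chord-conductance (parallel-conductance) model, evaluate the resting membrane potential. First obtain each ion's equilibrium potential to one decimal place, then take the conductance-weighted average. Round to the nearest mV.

E_Na⁺ = (61.2/1)·log₁₀(109/25.7) = 38.4 mV
E_K⁺ = (61.2/1)·log₁₀(5.97/118) = -79.3 mV
Vm = (Σ gᵢEᵢ)/(Σ gᵢ) = (0.28·38.4 + 14·-79.3) / (0.28 + 14)
= -1099.45 / 14.28 = -76.99 mV

-77 mV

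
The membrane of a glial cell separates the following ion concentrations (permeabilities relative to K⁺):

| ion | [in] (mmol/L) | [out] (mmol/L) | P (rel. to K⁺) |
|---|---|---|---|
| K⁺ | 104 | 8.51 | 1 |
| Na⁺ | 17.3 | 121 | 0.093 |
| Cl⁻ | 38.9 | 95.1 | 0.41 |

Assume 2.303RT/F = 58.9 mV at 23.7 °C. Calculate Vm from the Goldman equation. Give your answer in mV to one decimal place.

-35.8 mV

Vm = 58.9 · log₁₀[(Σ P·[cation]ₒ + Σ P·[anion]ᵢ) / (Σ P·[cation]ᵢ + Σ P·[anion]ₒ)]
Numerator = 1×8.51 + 0.093×121 + 0.41×38.9 = 35.71
Denominator = 1×104 + 0.093×17.3 + 0.41×95.1 = 144.6
Vm = 58.9 · log₁₀(0.24697) = 58.9 × (-0.6074) = -35.77 mV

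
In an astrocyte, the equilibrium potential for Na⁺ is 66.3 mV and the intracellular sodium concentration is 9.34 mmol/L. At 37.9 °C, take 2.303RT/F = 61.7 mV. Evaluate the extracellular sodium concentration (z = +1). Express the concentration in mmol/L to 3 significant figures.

Nernst: E = (61.7/1) · log₁₀([out]/[in]), so log₁₀([out]/[in]) = 66.3 × 1 / 61.7 = 1.0746.
[out]/[in] = 10^(1.0746) = 11.87.
[out] = 11.87 × 9.34 = 110.9 mmol/L.

111 mmol/L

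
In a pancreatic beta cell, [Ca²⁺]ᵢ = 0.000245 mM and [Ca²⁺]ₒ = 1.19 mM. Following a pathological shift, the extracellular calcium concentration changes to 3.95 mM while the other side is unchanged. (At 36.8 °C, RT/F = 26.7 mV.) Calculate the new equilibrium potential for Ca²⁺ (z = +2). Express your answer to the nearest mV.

129 mV

After the shift: [Ca²⁺]_out = 3.95, [Ca²⁺]_in = 0.000245 mM.
E_new = (26.7/2)·ln(3.95/0.000245) = 13.35 · (9.6880) = 129.33 mV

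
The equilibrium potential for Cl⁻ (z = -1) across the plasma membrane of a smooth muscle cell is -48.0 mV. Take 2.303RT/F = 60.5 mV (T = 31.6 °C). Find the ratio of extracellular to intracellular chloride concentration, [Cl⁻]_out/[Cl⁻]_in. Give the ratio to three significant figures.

6.21

log₁₀([out]/[in]) = E·z/(60.5) = -48.0 × -1 / 60.5 = 0.7934
[out]/[in] = 10^(0.7934) = 6.214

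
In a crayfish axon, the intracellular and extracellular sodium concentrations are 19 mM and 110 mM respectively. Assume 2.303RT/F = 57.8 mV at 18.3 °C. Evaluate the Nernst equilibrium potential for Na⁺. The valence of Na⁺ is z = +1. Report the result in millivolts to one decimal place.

E = (57.8/z) · log₁₀([Na⁺]_out/[Na⁺]_in) with z = +1.
= (57.8/1) · log₁₀(110/19) = 57.80 · log₁₀(5.789)
= 57.80 · (0.7626) = 44.08 mV

44.1 mV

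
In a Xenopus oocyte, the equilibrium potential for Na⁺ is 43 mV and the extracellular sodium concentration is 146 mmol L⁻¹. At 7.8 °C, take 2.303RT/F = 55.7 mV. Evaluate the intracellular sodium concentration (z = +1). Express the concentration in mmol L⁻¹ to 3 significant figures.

24.7 mmol L⁻¹

Nernst: E = (55.7/1) · log₁₀([out]/[in]), so log₁₀([out]/[in]) = 43.0 × 1 / 55.7 = 0.7720.
[out]/[in] = 10^(0.7720) = 5.916.
[in] = 146 / 5.916 = 24.68 mmol L⁻¹.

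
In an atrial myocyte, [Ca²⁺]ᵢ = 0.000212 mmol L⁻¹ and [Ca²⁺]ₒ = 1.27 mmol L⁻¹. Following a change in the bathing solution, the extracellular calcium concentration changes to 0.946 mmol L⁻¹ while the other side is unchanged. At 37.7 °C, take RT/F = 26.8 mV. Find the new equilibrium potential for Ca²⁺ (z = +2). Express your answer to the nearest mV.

113 mV

After the shift: [Ca²⁺]_out = 0.946, [Ca²⁺]_in = 0.000212 mmol L⁻¹.
E_new = (26.8/2)·ln(0.946/0.000212) = 13.40 · (8.4034) = 112.61 mV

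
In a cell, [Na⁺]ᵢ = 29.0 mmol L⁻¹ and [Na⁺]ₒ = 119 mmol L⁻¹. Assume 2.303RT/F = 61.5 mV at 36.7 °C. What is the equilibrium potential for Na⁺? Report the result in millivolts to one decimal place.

E = (61.5/z) · log₁₀([Na⁺]_out/[Na⁺]_in) with z = +1.
= (61.5/1) · log₁₀(119/29.0) = 61.50 · log₁₀(4.103)
= 61.50 · (0.6131) = 37.71 mV

37.7 mV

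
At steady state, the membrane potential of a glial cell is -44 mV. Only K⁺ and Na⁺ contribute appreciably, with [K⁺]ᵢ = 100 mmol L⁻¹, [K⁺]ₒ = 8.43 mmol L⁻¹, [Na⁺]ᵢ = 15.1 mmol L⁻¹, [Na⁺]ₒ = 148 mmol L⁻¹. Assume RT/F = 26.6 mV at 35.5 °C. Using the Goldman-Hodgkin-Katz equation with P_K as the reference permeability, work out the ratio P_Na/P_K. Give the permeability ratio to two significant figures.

Let α = P_Na/P_K. GHK: Vm = 26.6·ln[(Kₒ + α·Naₒ)/(Kᵢ + α·Naᵢ)].
e^(Vm/26.6) = e^(-44.0/26.6) = 0.19126
So 0.19126·(Kᵢ + α·Naᵢ) = Kₒ + α·Naₒ → α = (0.19126·100.0 − 8.43) / (148.0 − 0.19126·15.1)
α = (19.13 − 8.43) / (148.0 − 2.888) = 10.7/145.1 = 0.07371

0.074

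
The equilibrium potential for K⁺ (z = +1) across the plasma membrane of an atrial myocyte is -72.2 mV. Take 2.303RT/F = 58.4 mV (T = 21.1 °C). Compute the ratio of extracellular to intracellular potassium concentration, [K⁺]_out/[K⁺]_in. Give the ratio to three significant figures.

0.0580

log₁₀([out]/[in]) = E·z/(58.4) = -72.2 × 1 / 58.4 = -1.2363
[out]/[in] = 10^(-1.2363) = 0.05804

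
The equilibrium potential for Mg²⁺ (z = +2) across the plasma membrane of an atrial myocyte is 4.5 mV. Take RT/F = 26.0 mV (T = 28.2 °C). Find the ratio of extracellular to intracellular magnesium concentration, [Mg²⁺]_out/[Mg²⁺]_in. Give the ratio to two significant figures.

1.4

ln([out]/[in]) = E·z/(26.0) = 4.5 × 2 / 26.0 = 0.3462
[out]/[in] = e^(0.3462) = 1.414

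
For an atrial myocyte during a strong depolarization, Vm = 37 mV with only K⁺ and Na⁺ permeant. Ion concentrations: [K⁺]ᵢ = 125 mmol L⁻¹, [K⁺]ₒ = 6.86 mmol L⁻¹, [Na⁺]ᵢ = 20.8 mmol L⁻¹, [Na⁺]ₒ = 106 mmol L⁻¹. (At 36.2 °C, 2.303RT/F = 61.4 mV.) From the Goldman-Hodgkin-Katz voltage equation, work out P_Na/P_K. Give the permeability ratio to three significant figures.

21.8

Let α = P_Na/P_K. GHK: Vm = 61.4·log₁₀[(Kₒ + α·Naₒ)/(Kᵢ + α·Naᵢ)].
10^(Vm/61.4) = 10^(37.0/61.4) = 4.005
So 4.005·(Kᵢ + α·Naᵢ) = Kₒ + α·Naₒ → α = (4.005·125.0 − 6.86) / (106.0 − 4.005·20.8)
α = (500.6 − 6.86) / (106.0 − 83.3) = 493.8/22.7 = 21.76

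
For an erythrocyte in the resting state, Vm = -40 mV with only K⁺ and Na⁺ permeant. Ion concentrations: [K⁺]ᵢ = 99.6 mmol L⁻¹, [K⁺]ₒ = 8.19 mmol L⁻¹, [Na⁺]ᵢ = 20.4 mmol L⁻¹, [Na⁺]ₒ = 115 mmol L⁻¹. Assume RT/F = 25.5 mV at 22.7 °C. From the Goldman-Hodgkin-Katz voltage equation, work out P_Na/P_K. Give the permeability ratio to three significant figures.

0.113

Let α = P_Na/P_K. GHK: Vm = 25.5·ln[(Kₒ + α·Naₒ)/(Kᵢ + α·Naᵢ)].
e^(Vm/25.5) = e^(-40.0/25.5) = 0.20833
So 0.20833·(Kᵢ + α·Naᵢ) = Kₒ + α·Naₒ → α = (0.20833·99.6 − 8.19) / (115.0 − 0.20833·20.4)
α = (20.75 − 8.19) / (115.0 − 4.25) = 12.56/110.8 = 0.1134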